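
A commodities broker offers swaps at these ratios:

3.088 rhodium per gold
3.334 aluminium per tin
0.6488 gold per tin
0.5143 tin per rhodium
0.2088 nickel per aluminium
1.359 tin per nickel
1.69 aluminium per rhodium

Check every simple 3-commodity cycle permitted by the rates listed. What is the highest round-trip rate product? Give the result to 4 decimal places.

1.0304

gold→rhodium→tin→gold: 3.088 × 0.5143 × 0.6488 = 1.03040
aluminium→nickel→tin→aluminium: 0.2088 × 1.359 × 3.334 = 0.94605
Maximum is gold→rhodium→tin→gold at 1.0304; arbitrage exists.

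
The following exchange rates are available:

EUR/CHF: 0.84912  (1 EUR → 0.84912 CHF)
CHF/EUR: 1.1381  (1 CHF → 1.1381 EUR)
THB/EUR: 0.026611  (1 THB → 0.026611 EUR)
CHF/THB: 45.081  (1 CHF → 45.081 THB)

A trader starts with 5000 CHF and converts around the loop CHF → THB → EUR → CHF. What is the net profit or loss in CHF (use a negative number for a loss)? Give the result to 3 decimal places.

93.236

5000 CHF × 45.081 = 225405 THB
225405 THB × 0.026611 = 5998.252455 EUR
5998.252455 EUR × 0.84912 = 5093.2361245896 CHF
Net change: 5093.2361245896 − 5000 = 93.2361245896 CHF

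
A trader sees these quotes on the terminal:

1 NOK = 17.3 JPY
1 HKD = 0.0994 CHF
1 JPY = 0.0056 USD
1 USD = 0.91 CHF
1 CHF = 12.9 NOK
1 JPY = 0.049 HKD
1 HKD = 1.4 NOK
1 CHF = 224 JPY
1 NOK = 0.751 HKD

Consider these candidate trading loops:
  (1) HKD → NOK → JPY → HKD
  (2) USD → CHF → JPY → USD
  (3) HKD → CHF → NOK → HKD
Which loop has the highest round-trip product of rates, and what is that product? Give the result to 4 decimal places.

(1) 1.4 × 17.3 × 0.049 = 1.18678
(2) 0.91 × 224 × 0.0056 = 1.14150
(3) 0.0994 × 12.9 × 0.751 = 0.96298
Highest is cycle (1) at 1.1868 (>1, arbitrage).

1.1868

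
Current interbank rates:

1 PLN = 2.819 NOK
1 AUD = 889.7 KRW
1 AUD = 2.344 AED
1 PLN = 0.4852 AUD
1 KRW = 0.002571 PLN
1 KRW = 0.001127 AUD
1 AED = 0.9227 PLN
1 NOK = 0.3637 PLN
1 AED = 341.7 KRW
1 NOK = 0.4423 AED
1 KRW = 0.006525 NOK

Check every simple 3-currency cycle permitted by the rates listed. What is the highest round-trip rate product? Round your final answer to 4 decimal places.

1.1505

AED→PLN→NOK→AED: 0.9227 × 2.819 × 0.4423 = 1.15046
AUD→KRW→PLN→AUD: 889.7 × 0.002571 × 0.4852 = 1.10986
AED→PLN→AUD→AED: 0.9227 × 0.4852 × 2.344 = 1.04939
AED→KRW→NOK→AED: 341.7 × 0.006525 × 0.4423 = 0.98615
AED→KRW→AUD→AED: 341.7 × 0.001127 × 2.344 = 0.90266
Maximum is AED→PLN→NOK→AED at 1.1505; arbitrage exists.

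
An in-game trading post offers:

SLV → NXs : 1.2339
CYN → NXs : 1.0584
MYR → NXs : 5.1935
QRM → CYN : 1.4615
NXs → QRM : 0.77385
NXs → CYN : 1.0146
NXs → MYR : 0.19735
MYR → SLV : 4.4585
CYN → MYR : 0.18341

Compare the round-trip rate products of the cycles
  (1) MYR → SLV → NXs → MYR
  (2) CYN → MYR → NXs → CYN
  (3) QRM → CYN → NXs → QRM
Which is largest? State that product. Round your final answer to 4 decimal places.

(1) 4.4585 × 1.2339 × 0.19735 = 1.08569
(2) 0.18341 × 5.1935 × 1.0146 = 0.96645
(3) 1.4615 × 1.0584 × 0.77385 = 1.19703
Highest is cycle (3) at 1.1970 (>1, arbitrage).

1.1970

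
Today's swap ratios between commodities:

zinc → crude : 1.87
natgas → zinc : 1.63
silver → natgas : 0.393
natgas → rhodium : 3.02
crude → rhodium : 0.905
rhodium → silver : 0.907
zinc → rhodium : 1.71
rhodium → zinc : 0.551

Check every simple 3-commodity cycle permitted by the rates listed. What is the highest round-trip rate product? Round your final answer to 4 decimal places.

1.0765

natgas→rhodium→silver→natgas: 3.02 × 0.907 × 0.393 = 1.07648
crude→rhodium→zinc→crude: 0.905 × 0.551 × 1.87 = 0.93248
Maximum is natgas→rhodium→silver→natgas at 1.0765; arbitrage exists.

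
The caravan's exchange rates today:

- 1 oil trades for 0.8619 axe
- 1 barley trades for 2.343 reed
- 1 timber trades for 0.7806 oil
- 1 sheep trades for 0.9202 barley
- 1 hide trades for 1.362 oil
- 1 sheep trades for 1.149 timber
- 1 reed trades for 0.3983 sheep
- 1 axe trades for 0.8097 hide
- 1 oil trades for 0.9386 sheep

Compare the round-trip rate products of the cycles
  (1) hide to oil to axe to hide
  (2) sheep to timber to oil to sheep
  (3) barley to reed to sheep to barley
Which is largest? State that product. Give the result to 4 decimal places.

0.9505

(1) 1.362 × 0.8619 × 0.8097 = 0.95051
(2) 1.149 × 0.7806 × 0.9386 = 0.84184
(3) 2.343 × 0.3983 × 0.9202 = 0.85875
Highest is cycle (1) at 0.9505 (≤1, no arbitrage).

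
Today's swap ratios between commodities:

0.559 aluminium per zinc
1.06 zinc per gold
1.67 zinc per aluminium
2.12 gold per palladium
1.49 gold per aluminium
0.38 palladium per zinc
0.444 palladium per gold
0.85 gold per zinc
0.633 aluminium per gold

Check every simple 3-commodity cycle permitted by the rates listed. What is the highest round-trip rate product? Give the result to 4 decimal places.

gold→aluminium→zinc→gold: 0.633 × 1.67 × 0.85 = 0.89854
gold→zinc→aluminium→gold: 1.06 × 0.559 × 1.49 = 0.88288
gold→zinc→palladium→gold: 1.06 × 0.38 × 2.12 = 0.85394
Maximum is gold→aluminium→zinc→gold at 0.8985; no arbitrage — every cycle loses value.

0.8985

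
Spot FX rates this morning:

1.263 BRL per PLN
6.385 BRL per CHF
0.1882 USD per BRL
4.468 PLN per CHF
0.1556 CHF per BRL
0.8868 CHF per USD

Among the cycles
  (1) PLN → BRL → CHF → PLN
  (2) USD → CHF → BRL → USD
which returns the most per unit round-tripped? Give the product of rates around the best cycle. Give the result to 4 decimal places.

(1) 1.263 × 0.1556 × 4.468 = 0.87806
(2) 0.8868 × 6.385 × 0.1882 = 1.06563
Highest is cycle (2) at 1.0656 (>1, arbitrage).

1.0656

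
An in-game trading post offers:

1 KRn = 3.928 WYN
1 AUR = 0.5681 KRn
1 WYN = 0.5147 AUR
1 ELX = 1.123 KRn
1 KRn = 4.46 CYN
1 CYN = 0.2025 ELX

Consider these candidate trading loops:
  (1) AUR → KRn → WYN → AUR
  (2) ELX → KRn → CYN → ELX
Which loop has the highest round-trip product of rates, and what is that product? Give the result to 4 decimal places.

(1) 0.5681 × 3.928 × 0.5147 = 1.14855
(2) 1.123 × 4.46 × 0.2025 = 1.01424
Highest is cycle (1) at 1.1486 (>1, arbitrage).

1.1486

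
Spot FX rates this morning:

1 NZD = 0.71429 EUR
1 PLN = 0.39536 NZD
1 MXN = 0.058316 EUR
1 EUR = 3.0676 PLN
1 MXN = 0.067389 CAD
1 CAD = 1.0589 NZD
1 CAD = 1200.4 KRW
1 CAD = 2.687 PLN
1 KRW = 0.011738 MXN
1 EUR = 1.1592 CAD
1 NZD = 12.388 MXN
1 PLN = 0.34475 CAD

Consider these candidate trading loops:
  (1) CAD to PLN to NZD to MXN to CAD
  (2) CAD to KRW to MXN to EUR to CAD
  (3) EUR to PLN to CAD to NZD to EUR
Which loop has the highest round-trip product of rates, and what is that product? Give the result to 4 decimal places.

0.9525

(1) 2.687 × 0.39536 × 12.388 × 0.067389 = 0.88685
(2) 1200.4 × 0.011738 × 0.058316 × 1.1592 = 0.95250
(3) 3.0676 × 0.34475 × 1.0589 × 0.71429 = 0.79989
Highest is cycle (2) at 0.9525 (≤1, no arbitrage).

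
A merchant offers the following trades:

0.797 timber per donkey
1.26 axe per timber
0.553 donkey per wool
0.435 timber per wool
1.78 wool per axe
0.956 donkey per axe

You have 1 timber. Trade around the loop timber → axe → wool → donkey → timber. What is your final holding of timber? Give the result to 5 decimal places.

0.98849

1 timber × 1.26 = 1.26 axe
1.26 axe × 1.78 = 2.2428 wool
2.2428 wool × 0.553 = 1.2402684 donkey
1.2402684 donkey × 0.797 = 0.9884939148 timber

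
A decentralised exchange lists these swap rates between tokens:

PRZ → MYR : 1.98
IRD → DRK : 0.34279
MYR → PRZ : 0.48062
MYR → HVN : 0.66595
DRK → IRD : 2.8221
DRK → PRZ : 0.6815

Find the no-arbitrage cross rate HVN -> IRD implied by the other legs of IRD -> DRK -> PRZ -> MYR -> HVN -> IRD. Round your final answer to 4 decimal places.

3.2464

Known legs of the cycle: 0.34279 × 0.6815 × 1.98 × 0.66595 = 0.308035533644685
For no arbitrage the full-cycle product must be 1, so the missing rate is 1 / 0.308035533644685 ≈ 3.246379.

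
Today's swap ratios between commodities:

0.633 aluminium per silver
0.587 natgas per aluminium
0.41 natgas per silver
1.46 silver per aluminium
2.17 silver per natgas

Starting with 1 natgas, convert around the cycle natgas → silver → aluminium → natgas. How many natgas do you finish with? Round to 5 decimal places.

0.80631

1 natgas × 2.17 = 2.17 silver
2.17 silver × 0.633 = 1.37361 aluminium
1.37361 aluminium × 0.587 = 0.80630907 natgas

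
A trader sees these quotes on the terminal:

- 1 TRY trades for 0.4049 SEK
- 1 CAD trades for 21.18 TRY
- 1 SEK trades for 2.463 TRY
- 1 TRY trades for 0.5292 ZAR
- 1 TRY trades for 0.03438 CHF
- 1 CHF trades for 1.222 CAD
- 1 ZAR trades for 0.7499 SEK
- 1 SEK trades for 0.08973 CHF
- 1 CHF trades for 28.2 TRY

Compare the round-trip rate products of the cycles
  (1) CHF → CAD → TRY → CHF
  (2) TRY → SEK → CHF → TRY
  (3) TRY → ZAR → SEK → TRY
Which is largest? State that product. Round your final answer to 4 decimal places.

(1) 1.222 × 21.18 × 0.03438 = 0.88982
(2) 0.4049 × 0.08973 × 28.2 = 1.02455
(3) 0.5292 × 0.7499 × 2.463 = 0.97743
Highest is cycle (2) at 1.0246 (>1, arbitrage).

1.0246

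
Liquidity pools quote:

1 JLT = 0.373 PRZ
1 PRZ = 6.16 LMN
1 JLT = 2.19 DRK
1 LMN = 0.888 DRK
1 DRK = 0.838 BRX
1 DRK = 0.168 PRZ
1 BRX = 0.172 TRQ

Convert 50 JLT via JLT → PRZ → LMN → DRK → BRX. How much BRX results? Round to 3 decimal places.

50 JLT × 0.373 = 18.65 PRZ
18.65 PRZ × 6.16 = 114.884 LMN
114.884 LMN × 0.888 = 102.016992 DRK
102.016992 DRK × 0.838 = 85.490239296 BRX

85.490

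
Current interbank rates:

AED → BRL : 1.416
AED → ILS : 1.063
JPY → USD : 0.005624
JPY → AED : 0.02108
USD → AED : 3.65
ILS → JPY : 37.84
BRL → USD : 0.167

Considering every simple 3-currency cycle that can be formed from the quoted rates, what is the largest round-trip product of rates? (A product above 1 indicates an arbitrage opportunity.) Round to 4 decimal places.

0.8631

BRL→USD→AED→BRL: 0.167 × 3.65 × 1.416 = 0.86312
AED→ILS→JPY→AED: 1.063 × 37.84 × 0.02108 = 0.84792
Maximum is BRL→USD→AED→BRL at 0.8631; no arbitrage — every cycle loses value.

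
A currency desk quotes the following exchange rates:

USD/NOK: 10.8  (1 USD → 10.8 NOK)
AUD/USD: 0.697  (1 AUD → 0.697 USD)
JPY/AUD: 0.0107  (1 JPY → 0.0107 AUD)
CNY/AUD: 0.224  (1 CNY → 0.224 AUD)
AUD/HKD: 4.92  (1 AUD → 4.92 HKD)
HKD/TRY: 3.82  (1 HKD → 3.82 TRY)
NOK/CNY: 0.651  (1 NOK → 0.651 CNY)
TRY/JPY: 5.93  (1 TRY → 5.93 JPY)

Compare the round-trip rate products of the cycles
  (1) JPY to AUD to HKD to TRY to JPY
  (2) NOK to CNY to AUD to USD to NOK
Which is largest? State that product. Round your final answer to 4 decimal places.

(1) 0.0107 × 4.92 × 3.82 × 5.93 = 1.19252
(2) 0.651 × 0.224 × 0.697 × 10.8 = 1.09770
Highest is cycle (1) at 1.1925 (>1, arbitrage).

1.1925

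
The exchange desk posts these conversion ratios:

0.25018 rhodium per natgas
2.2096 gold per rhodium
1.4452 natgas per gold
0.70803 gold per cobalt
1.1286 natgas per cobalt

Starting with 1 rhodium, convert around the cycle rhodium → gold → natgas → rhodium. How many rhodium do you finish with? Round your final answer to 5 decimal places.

0.79890

1 rhodium × 2.2096 = 2.2096 gold
2.2096 gold × 1.4452 = 3.19331392 natgas
3.19331392 natgas × 0.25018 = 0.7989032765056 rhodium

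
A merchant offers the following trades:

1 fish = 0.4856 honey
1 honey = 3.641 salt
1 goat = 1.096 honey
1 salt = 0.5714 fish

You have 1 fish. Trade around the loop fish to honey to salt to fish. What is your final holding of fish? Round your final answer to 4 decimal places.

1 fish × 0.4856 = 0.4856 honey
0.4856 honey × 3.641 = 1.7680696 salt
1.7680696 salt × 0.5714 = 1.01027496944 fish

1.0103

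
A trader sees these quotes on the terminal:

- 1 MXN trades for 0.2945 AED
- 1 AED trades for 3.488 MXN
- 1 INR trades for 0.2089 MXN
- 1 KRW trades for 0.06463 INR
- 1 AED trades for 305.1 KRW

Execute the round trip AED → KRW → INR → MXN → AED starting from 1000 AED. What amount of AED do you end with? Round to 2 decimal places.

1000 AED × 305.1 = 305100 KRW
305100 KRW × 0.06463 = 19718.613 INR
19718.613 INR × 0.2089 = 4119.2182557 MXN
4119.2182557 MXN × 0.2945 = 1213.10977630365 AED

1213.11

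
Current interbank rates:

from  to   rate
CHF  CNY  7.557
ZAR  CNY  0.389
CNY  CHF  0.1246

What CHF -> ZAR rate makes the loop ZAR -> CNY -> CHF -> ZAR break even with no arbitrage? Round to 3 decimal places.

20.632

Known legs of the cycle: 0.389 × 0.1246 = 0.0484694
For no arbitrage the full-cycle product must be 1, so the missing rate is 1 / 0.0484694 ≈ 20.63157.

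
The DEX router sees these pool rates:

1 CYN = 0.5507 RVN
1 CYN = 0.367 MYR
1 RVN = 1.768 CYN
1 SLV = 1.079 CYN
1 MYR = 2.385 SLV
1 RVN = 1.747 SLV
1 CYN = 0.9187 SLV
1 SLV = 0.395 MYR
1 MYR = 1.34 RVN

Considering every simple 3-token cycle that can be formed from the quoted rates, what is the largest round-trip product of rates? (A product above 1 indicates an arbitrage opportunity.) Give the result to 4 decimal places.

CYN→RVN→SLV→CYN: 0.5507 × 1.747 × 1.079 = 1.03808
CYN→MYR→SLV→CYN: 0.367 × 2.385 × 1.079 = 0.94444
SLV→MYR→RVN→SLV: 0.395 × 1.34 × 1.747 = 0.92469
CYN→MYR→RVN→CYN: 0.367 × 1.34 × 1.768 = 0.86947
Maximum is CYN→RVN→SLV→CYN at 1.0381; arbitrage exists.

1.0381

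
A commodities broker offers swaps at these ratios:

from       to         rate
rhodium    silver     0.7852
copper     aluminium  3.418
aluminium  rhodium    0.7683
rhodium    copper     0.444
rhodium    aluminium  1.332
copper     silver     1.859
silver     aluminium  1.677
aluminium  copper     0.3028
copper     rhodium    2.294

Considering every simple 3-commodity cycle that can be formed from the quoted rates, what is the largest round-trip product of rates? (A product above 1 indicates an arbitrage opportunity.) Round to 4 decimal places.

1.1660

rhodium→copper→aluminium→rhodium: 0.444 × 3.418 × 0.7683 = 1.16597
rhodium→silver→aluminium→rhodium: 0.7852 × 1.677 × 0.7683 = 1.01168
silver→aluminium→copper→silver: 1.677 × 0.3028 × 1.859 = 0.94399
rhodium→aluminium→copper→rhodium: 1.332 × 0.3028 × 2.294 = 0.92524
Maximum is rhodium→copper→aluminium→rhodium at 1.1660; arbitrage exists.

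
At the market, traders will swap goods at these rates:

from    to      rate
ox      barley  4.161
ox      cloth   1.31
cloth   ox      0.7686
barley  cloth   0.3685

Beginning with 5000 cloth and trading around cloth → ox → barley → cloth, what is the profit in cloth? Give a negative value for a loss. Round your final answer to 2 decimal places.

5000 cloth × 0.7686 = 3843 ox
3843 ox × 4.161 = 15990.723 barley
15990.723 barley × 0.3685 = 5892.5814255 cloth
Net change: 5892.5814255 − 5000 = 892.5814255 cloth

892.58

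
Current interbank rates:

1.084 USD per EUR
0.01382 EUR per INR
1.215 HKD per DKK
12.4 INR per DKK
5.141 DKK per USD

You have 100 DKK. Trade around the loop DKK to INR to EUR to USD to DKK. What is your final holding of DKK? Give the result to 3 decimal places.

95.501

100 DKK × 12.4 = 1240 INR
1240 INR × 0.01382 = 17.1368 EUR
17.1368 EUR × 1.084 = 18.5762912 USD
18.5762912 USD × 5.141 = 95.5007130592 DKK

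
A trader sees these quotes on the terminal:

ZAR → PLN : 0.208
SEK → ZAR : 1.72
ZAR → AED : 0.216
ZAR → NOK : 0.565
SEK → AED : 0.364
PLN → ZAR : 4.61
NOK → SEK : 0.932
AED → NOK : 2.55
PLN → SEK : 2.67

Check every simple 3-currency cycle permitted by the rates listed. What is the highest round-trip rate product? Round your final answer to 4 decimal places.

0.9552

SEK→ZAR→PLN→SEK: 1.72 × 0.208 × 2.67 = 0.95522
SEK→ZAR→NOK→SEK: 1.72 × 0.565 × 0.932 = 0.90572
SEK→AED→NOK→SEK: 0.364 × 2.55 × 0.932 = 0.86508
Maximum is SEK→ZAR→PLN→SEK at 0.9552; no arbitrage — every cycle loses value.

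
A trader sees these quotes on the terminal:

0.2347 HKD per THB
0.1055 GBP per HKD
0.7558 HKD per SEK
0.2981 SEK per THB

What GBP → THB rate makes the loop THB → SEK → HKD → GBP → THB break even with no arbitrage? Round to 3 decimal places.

42.071

Known legs of the cycle: 0.2981 × 0.7558 × 0.1055 = 0.02376956989
For no arbitrage the full-cycle product must be 1, so the missing rate is 1 / 0.02376956989 ≈ 42.07060.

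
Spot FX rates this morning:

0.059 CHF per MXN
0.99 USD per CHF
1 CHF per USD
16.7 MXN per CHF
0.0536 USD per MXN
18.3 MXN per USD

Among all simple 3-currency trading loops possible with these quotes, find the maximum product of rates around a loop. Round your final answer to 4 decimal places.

1.0689

USD→MXN→CHF→USD: 18.3 × 0.059 × 0.99 = 1.06890
USD→CHF→MXN→USD: 1 × 16.7 × 0.0536 = 0.89512
Maximum is USD→MXN→CHF→USD at 1.0689; arbitrage exists.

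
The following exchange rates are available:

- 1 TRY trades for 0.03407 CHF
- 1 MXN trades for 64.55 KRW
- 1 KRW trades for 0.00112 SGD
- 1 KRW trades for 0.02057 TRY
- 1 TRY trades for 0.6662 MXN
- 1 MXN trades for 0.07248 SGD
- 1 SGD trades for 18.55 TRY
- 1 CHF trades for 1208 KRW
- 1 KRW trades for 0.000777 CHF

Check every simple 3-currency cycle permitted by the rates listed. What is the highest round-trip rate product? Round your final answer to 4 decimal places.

MXN→SGD→TRY→MXN: 0.07248 × 18.55 × 0.6662 = 0.89571
KRW→TRY→MXN→KRW: 0.02057 × 0.6662 × 64.55 = 0.88458
KRW→TRY→CHF→KRW: 0.02057 × 0.03407 × 1208 = 0.84659
Maximum is MXN→SGD→TRY→MXN at 0.8957; no arbitrage — every cycle loses value.

0.8957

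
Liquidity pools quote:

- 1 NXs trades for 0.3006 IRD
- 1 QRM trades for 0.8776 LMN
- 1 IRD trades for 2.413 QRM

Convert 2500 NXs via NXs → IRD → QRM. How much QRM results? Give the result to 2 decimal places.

1813.37

2500 NXs × 0.3006 = 751.5 IRD
751.5 IRD × 2.413 = 1813.3695 QRM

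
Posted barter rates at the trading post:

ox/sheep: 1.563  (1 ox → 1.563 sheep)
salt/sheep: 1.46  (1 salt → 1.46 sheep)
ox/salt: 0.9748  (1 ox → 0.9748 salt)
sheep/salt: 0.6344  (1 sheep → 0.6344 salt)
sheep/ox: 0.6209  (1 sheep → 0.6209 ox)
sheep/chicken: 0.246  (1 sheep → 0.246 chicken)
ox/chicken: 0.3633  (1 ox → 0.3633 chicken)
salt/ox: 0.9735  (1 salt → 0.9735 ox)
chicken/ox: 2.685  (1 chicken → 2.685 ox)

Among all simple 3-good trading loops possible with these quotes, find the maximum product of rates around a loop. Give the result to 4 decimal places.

1.0324

sheep→chicken→ox→sheep: 0.246 × 2.685 × 1.563 = 1.03238
sheep→salt→ox→sheep: 0.6344 × 0.9735 × 1.563 = 0.96529
sheep→ox→salt→sheep: 0.6209 × 0.9748 × 1.46 = 0.88367
Maximum is sheep→chicken→ox→sheep at 1.0324; arbitrage exists.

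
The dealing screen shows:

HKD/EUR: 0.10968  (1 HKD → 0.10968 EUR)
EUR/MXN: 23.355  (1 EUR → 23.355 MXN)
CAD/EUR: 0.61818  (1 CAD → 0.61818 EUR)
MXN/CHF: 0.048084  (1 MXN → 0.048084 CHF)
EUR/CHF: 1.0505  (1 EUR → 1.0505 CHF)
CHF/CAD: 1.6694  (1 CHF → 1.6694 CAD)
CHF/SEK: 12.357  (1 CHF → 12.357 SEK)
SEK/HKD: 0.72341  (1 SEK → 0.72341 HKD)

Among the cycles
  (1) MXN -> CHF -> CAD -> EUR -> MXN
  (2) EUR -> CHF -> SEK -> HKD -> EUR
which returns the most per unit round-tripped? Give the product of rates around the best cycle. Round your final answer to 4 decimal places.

1.1589

(1) 0.048084 × 1.6694 × 0.61818 × 23.355 = 1.15893
(2) 1.0505 × 12.357 × 0.72341 × 0.10968 = 1.02996
Highest is cycle (1) at 1.1589 (>1, arbitrage).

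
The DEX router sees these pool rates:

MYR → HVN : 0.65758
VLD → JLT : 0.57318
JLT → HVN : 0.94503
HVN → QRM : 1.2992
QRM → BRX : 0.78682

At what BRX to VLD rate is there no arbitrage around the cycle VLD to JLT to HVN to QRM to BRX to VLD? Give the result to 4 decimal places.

Known legs of the cycle: 0.57318 × 0.94503 × 1.2992 × 0.78682 = 0.5537172152302430976
For no arbitrage the full-cycle product must be 1, so the missing rate is 1 / 0.5537172152302430976 ≈ 1.805976.

1.8060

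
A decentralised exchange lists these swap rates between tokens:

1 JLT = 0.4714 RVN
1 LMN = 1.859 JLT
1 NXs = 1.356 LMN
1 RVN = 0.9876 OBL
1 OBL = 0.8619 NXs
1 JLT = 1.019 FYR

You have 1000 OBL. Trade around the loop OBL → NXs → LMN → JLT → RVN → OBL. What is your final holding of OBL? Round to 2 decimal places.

1000 OBL × 0.8619 = 861.9 NXs
861.9 NXs × 1.356 = 1168.7364 LMN
1168.7364 LMN × 1.859 = 2172.6809676 JLT
2172.6809676 JLT × 0.4714 = 1024.20180812664 RVN
1024.20180812664 RVN × 0.9876 = 1011.501705705869664 OBL

1011.50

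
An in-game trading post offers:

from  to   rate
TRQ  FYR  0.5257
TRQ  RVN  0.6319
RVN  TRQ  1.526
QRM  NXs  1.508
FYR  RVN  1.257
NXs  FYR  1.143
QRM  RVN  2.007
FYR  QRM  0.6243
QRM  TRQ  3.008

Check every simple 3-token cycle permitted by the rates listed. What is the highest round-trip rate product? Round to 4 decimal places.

QRM→NXs→FYR→QRM: 1.508 × 1.143 × 0.6243 = 1.07607
RVN→TRQ→FYR→RVN: 1.526 × 0.5257 × 1.257 = 1.00839
QRM→TRQ→FYR→QRM: 3.008 × 0.5257 × 0.6243 = 0.98721
Maximum is QRM→NXs→FYR→QRM at 1.0761; arbitrage exists.

1.0761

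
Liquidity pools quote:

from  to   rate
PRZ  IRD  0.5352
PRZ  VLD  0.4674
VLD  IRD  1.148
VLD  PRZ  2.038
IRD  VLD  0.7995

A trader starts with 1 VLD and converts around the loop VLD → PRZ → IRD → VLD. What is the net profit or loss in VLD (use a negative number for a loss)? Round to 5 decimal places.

1 VLD × 2.038 = 2.038 PRZ
2.038 PRZ × 0.5352 = 1.0907376 IRD
1.0907376 IRD × 0.7995 = 0.8720447112 VLD
Net change: 0.8720447112 − 1 = -0.1279552888 VLD

-0.12796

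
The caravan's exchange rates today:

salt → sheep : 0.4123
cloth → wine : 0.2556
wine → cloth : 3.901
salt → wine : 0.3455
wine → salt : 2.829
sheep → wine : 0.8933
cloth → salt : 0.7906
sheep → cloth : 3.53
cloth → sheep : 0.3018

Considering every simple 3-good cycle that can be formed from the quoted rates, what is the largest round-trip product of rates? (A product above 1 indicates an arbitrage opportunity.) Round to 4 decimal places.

salt→sheep→cloth→salt: 0.4123 × 3.53 × 0.7906 = 1.15065
salt→wine→cloth→salt: 0.3455 × 3.901 × 0.7906 = 1.06557
sheep→wine→cloth→sheep: 0.8933 × 3.901 × 0.3018 = 1.05170
salt→sheep→wine→salt: 0.4123 × 0.8933 × 2.829 = 1.04194
Maximum is salt→sheep→cloth→salt at 1.1507; arbitrage exists.

1.1507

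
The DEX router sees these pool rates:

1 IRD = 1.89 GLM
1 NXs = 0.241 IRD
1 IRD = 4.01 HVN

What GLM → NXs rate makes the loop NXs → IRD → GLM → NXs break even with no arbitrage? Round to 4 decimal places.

Known legs of the cycle: 0.241 × 1.89 = 0.45549
For no arbitrage the full-cycle product must be 1, so the missing rate is 1 / 0.45549 ≈ 2.195438.

2.1954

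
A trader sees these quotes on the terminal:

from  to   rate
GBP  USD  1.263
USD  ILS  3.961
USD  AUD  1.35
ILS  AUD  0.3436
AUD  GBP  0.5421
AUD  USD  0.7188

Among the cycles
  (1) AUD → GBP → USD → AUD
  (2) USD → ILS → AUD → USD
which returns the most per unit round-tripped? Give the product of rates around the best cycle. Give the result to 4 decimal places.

(1) 0.5421 × 1.263 × 1.35 = 0.92431
(2) 3.961 × 0.3436 × 0.7188 = 0.97829
Highest is cycle (2) at 0.9783 (≤1, no arbitrage).

0.9783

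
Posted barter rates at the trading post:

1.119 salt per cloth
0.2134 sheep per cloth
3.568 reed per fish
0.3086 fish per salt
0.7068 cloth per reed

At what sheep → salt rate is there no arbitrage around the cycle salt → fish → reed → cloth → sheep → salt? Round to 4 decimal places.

Known legs of the cycle: 0.3086 × 3.568 × 0.7068 × 0.2134 = 0.166077853598976
For no arbitrage the full-cycle product must be 1, so the missing rate is 1 / 0.166077853598976 ≈ 6.021272.

6.0213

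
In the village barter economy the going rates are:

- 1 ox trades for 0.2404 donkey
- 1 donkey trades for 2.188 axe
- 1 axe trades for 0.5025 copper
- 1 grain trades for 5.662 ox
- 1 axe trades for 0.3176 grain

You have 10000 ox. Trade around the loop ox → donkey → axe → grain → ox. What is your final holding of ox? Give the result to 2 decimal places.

10000 ox × 0.2404 = 2404 donkey
2404 donkey × 2.188 = 5259.952 axe
5259.952 axe × 0.3176 = 1670.5607552 grain
1670.5607552 grain × 5.662 = 9458.7149959424 ox

9458.71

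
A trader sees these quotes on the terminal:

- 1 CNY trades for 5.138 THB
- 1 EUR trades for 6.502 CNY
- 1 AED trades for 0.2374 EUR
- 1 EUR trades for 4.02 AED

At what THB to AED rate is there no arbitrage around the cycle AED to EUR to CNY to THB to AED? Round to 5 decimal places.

0.12609

Known legs of the cycle: 0.2374 × 6.502 × 5.138 = 7.9308873224
For no arbitrage the full-cycle product must be 1, so the missing rate is 1 / 7.9308873224 ≈ 0.1260893.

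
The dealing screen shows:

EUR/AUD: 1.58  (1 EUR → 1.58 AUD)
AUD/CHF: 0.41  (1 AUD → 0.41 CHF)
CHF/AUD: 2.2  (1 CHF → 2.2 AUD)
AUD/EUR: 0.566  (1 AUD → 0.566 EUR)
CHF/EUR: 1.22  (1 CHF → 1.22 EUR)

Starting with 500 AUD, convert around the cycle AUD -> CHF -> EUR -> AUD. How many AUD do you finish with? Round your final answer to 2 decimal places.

500 AUD × 0.41 = 205 CHF
205 CHF × 1.22 = 250.1 EUR
250.1 EUR × 1.58 = 395.158 AUD

395.16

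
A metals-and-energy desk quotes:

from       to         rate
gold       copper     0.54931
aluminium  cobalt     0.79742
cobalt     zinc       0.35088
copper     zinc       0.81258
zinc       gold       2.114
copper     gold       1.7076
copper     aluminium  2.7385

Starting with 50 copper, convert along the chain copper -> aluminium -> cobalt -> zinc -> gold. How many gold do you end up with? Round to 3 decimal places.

80.990

50 copper × 2.7385 = 136.925 aluminium
136.925 aluminium × 0.79742 = 109.1867335 cobalt
109.1867335 cobalt × 0.35088 = 38.31144105048 zinc
38.31144105048 zinc × 2.114 = 80.99038638071472 gold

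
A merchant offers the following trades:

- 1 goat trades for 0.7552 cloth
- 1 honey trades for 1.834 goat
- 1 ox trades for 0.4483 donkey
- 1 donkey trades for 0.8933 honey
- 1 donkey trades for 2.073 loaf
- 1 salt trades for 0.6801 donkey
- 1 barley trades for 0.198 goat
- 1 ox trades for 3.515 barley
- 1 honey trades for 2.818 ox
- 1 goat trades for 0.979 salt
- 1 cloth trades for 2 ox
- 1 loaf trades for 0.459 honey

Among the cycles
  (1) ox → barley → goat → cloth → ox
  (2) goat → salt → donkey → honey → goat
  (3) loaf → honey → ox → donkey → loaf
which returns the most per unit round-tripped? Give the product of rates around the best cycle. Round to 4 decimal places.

(1) 3.515 × 0.198 × 0.7552 × 2 = 1.05119
(2) 0.979 × 0.6801 × 0.8933 × 1.834 = 1.09082
(3) 0.459 × 2.818 × 0.4483 × 2.073 = 1.20205
Highest is cycle (3) at 1.2020 (>1, arbitrage).

1.2020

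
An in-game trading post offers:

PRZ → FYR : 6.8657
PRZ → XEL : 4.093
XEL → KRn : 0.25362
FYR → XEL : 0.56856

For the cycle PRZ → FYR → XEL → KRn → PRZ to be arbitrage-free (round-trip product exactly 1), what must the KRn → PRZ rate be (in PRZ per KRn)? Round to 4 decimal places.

Known legs of the cycle: 6.8657 × 0.56856 × 0.25362 = 0.99002149385904
For no arbitrage the full-cycle product must be 1, so the missing rate is 1 / 0.99002149385904 ≈ 1.010079.

1.0101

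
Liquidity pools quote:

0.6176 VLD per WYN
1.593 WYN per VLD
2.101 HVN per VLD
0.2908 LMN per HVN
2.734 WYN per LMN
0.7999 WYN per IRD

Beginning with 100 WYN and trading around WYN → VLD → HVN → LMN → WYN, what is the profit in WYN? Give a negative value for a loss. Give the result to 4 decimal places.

100 WYN × 0.6176 = 61.76 VLD
61.76 VLD × 2.101 = 129.75776 HVN
129.75776 HVN × 0.2908 = 37.733556608 LMN
37.733556608 LMN × 2.734 = 103.163543766272 WYN
Net change: 103.163543766272 − 100 = 3.163543766272 WYN

3.1635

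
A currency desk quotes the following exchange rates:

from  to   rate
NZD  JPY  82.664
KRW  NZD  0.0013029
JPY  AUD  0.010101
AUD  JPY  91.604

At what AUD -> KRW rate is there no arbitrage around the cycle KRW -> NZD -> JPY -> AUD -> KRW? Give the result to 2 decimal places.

Known legs of the cycle: 0.0013029 × 82.664 × 0.010101 = 0.0010879072514856
For no arbitrage the full-cycle product must be 1, so the missing rate is 1 / 0.0010879072514856 ≈ 919.1960.

919.20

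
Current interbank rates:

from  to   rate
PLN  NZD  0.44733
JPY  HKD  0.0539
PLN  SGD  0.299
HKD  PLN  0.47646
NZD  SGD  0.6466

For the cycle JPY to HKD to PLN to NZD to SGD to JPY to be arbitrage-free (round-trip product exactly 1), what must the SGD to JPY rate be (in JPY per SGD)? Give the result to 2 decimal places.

134.62

Known legs of the cycle: 0.0539 × 0.47646 × 0.44733 × 0.6466 = 0.007428120439872132
For no arbitrage the full-cycle product must be 1, so the missing rate is 1 / 0.007428120439872132 ≈ 134.6236.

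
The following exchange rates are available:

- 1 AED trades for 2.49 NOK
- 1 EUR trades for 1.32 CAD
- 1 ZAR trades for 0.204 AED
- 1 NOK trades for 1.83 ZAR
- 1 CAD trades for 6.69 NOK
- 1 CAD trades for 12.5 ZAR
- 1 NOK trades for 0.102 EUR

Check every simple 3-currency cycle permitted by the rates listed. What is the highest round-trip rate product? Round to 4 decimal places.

0.9296

NOK→ZAR→AED→NOK: 1.83 × 0.204 × 2.49 = 0.92957
NOK→EUR→CAD→NOK: 0.102 × 1.32 × 6.69 = 0.90074
Maximum is NOK→ZAR→AED→NOK at 0.9296; no arbitrage — every cycle loses value.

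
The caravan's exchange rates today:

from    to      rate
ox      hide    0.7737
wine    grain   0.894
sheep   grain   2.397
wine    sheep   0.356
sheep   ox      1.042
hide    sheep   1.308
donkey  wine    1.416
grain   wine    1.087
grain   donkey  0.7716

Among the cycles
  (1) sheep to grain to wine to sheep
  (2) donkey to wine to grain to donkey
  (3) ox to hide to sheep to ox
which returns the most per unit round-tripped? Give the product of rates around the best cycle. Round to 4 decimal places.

1.0545

(1) 2.397 × 1.087 × 0.356 = 0.92757
(2) 1.416 × 0.894 × 0.7716 = 0.97677
(3) 0.7737 × 1.308 × 1.042 = 1.05450
Highest is cycle (3) at 1.0545 (>1, arbitrage).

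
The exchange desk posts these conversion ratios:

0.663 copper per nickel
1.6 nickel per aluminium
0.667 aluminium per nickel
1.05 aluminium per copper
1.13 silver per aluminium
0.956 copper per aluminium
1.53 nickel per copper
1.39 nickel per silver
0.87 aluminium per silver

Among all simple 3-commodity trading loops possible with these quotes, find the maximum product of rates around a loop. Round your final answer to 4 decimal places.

aluminium→nickel→copper→aluminium: 1.6 × 0.663 × 1.05 = 1.11384
aluminium→silver→nickel→aluminium: 1.13 × 1.39 × 0.667 = 1.04766
aluminium→copper→nickel→aluminium: 0.956 × 1.53 × 0.667 = 0.97561
Maximum is aluminium→nickel→copper→aluminium at 1.1138; arbitrage exists.

1.1138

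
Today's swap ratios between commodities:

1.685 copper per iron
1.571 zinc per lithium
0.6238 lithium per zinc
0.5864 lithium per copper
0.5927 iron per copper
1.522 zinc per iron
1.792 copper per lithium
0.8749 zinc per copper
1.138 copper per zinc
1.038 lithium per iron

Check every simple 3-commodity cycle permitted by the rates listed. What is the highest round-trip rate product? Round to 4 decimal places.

lithium→copper→iron→lithium: 1.792 × 0.5927 × 1.038 = 1.10248
zinc→copper→lithium→zinc: 1.138 × 0.5864 × 1.571 = 1.04836
zinc→copper→iron→zinc: 1.138 × 0.5927 × 1.522 = 1.02658
zinc→lithium→copper→zinc: 0.6238 × 1.792 × 0.8749 = 0.97801
Maximum is lithium→copper→iron→lithium at 1.1025; arbitrage exists.

1.1025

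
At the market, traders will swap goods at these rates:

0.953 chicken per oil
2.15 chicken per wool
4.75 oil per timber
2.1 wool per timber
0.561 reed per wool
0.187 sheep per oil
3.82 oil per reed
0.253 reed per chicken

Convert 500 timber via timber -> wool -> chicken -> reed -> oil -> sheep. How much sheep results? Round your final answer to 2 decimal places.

407.99

500 timber × 2.1 = 1050 wool
1050 wool × 2.15 = 2257.5 chicken
2257.5 chicken × 0.253 = 571.1475 reed
571.1475 reed × 3.82 = 2181.78345 oil
2181.78345 oil × 0.187 = 407.99350515 sheep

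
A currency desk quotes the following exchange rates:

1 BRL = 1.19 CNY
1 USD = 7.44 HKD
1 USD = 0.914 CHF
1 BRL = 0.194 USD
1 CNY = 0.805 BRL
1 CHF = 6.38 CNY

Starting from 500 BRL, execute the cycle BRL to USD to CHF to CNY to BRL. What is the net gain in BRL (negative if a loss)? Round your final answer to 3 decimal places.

-44.661

500 BRL × 0.194 = 97 USD
97 USD × 0.914 = 88.658 CHF
88.658 CHF × 6.38 = 565.63804 CNY
565.63804 CNY × 0.805 = 455.3386222 BRL
Net change: 455.3386222 − 500 = -44.6613778 BRL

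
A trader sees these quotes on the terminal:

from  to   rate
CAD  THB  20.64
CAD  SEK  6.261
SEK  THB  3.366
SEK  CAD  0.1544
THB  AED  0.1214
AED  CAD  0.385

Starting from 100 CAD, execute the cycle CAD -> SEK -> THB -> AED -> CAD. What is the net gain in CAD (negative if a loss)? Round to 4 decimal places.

100 CAD × 6.261 = 626.1 SEK
626.1 SEK × 3.366 = 2107.4526 THB
2107.4526 THB × 0.1214 = 255.84474564 AED
255.84474564 AED × 0.385 = 98.5002270714 CAD
Net change: 98.5002270714 − 100 = -1.4997729286 CAD

-1.4998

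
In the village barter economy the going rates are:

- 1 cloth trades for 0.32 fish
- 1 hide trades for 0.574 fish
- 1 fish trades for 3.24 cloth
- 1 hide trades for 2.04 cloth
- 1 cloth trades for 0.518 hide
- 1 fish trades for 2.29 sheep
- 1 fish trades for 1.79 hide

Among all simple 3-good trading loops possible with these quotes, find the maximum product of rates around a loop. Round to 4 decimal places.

1.1685

hide→cloth→fish→hide: 2.04 × 0.32 × 1.79 = 1.16851
hide→fish→cloth→hide: 0.574 × 3.24 × 0.518 = 0.96336
Maximum is hide→cloth→fish→hide at 1.1685; arbitrage exists.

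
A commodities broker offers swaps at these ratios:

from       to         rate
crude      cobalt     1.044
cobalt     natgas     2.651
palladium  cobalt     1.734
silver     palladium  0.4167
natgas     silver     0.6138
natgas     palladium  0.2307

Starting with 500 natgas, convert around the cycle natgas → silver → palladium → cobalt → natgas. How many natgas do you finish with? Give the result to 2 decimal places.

500 natgas × 0.6138 = 306.9 silver
306.9 silver × 0.4167 = 127.88523 palladium
127.88523 palladium × 1.734 = 221.75298882 cobalt
221.75298882 cobalt × 2.651 = 587.86717336182 natgas

587.87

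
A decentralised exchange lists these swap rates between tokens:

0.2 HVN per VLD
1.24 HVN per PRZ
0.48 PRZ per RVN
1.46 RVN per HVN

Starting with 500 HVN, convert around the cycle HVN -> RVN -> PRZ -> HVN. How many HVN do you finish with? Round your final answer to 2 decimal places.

434.50

500 HVN × 1.46 = 730 RVN
730 RVN × 0.48 = 350.4 PRZ
350.4 PRZ × 1.24 = 434.496 HVN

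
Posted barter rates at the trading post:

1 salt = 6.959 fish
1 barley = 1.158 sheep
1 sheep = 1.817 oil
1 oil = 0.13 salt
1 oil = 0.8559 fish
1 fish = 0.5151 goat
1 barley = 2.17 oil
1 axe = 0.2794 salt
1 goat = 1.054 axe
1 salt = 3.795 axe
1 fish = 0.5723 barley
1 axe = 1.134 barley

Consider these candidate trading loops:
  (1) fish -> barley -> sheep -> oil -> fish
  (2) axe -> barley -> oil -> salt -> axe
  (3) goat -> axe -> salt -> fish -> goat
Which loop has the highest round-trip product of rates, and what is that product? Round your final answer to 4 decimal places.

1.2140

(1) 0.5723 × 1.158 × 1.817 × 0.8559 = 1.03065
(2) 1.134 × 2.17 × 0.13 × 3.795 = 1.21403
(3) 1.054 × 0.2794 × 6.959 × 0.5151 = 1.05561
Highest is cycle (2) at 1.2140 (>1, arbitrage).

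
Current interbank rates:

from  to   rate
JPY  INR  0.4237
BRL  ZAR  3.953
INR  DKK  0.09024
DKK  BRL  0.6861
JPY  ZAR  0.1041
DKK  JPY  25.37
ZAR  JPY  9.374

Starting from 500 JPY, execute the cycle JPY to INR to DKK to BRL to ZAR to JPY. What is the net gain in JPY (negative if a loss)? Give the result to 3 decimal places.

-13.966

500 JPY × 0.4237 = 211.85 INR
211.85 INR × 0.09024 = 19.117344 DKK
19.117344 DKK × 0.6861 = 13.1164097184 BRL
13.1164097184 BRL × 3.953 = 51.8491676168352 ZAR
51.8491676168352 ZAR × 9.374 = 486.0340972402131648 JPY
Net change: 486.0340972402131648 − 500 = -13.9659027597868352 JPY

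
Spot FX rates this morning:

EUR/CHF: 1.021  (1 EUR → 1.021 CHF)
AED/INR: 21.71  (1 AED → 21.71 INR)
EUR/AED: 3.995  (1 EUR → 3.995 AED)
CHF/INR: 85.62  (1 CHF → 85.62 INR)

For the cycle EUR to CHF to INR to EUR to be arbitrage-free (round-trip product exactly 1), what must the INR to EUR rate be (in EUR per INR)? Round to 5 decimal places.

Known legs of the cycle: 1.021 × 85.62 = 87.41802
For no arbitrage the full-cycle product must be 1, so the missing rate is 1 / 87.41802 ≈ 0.0114393.

0.01144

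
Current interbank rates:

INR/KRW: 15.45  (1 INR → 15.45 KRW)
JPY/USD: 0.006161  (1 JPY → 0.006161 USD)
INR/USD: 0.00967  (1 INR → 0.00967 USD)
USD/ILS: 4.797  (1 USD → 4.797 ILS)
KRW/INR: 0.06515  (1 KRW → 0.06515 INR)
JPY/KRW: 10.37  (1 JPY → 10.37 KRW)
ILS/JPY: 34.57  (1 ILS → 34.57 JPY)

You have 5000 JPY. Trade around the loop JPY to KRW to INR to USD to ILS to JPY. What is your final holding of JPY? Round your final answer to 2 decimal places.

5000 JPY × 10.37 = 51850 KRW
51850 KRW × 0.06515 = 3378.0275 INR
3378.0275 INR × 0.00967 = 32.665525925 USD
32.665525925 USD × 4.797 = 156.696527862225 ILS
156.696527862225 ILS × 34.57 = 5416.99896819711825 JPY

5417.00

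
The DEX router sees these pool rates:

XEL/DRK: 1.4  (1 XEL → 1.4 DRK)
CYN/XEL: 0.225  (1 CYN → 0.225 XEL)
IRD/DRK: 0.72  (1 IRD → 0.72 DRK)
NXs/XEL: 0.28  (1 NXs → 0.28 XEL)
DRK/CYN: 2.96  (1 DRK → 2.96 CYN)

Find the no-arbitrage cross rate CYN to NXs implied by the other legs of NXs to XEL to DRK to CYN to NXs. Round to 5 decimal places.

Known legs of the cycle: 0.28 × 1.4 × 2.96 = 1.16032
For no arbitrage the full-cycle product must be 1, so the missing rate is 1 / 1.16032 ≈ 0.8618312.

0.86183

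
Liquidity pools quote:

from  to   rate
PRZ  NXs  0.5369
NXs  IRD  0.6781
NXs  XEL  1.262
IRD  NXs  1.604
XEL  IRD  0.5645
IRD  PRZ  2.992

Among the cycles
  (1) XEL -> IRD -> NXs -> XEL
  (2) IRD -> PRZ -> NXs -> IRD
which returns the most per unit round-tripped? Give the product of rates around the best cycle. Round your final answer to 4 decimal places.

(1) 0.5645 × 1.604 × 1.262 = 1.14269
(2) 2.992 × 0.5369 × 0.6781 = 1.08930
Highest is cycle (1) at 1.1427 (>1, arbitrage).

1.1427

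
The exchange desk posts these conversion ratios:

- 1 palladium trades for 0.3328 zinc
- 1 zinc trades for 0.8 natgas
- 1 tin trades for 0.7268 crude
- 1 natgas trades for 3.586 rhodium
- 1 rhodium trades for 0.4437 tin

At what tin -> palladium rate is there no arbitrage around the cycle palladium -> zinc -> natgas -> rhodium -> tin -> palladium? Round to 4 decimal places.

2.3606

Known legs of the cycle: 0.3328 × 0.8 × 3.586 × 0.4437 = 0.423616647168
For no arbitrage the full-cycle product must be 1, so the missing rate is 1 / 0.423616647168 ≈ 2.360625.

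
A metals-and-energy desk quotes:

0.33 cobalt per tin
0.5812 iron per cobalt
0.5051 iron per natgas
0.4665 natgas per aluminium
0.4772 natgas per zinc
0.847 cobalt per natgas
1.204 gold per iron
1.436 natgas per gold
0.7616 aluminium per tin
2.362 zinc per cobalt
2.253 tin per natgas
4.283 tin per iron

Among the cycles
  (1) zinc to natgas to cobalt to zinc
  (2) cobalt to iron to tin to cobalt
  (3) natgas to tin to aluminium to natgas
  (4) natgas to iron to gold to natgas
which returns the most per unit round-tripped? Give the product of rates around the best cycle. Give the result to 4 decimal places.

(1) 0.4772 × 0.847 × 2.362 = 0.95469
(2) 0.5812 × 4.283 × 0.33 = 0.82146
(3) 2.253 × 0.7616 × 0.4665 = 0.80046
(4) 0.5051 × 1.204 × 1.436 = 0.87329
Highest is cycle (1) at 0.9547 (≤1, no arbitrage).

0.9547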